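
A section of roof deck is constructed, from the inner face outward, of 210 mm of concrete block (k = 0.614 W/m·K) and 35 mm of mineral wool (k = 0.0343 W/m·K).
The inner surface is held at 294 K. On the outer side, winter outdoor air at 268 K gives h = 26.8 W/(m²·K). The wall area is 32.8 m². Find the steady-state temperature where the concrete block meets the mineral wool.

T ≈ 288 K

Using the resistance-network approach (series):
R_concrete block = L/(kA) = 0.21/(0.614×32.8) = 0.01043 K/W
R_mineral wool = L/(kA) = 0.035/(0.0343×32.8) = 0.03111 K/W
R_outer film = 1/(h_o·A) = 1/(26.8×32.8) = 0.001138 K/W
R_total = 0.04268 K/W;  Q = ΔT/R_total = 26/0.04268 = 609.3 W
T_interface = T_inner − Q·ΣR(inner→interface) = 294 − 609×0.01043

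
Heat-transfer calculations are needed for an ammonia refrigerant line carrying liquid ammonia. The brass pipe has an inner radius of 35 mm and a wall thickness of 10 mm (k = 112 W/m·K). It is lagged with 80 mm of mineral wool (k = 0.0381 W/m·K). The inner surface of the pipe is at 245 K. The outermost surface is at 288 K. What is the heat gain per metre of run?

Treating each annulus and film as a series resistance:
R_brass pipe wall = ln(45/35)/(2π×112×1) = 3.571×10^-4 K/W
R_mineral wool = ln(125/45)/(2π×0.0381×1) = 4.268 K/W
R_total = 4.268 K/W
Q = ΔT/R_total = 43/4.268

q′ ≈ 10.1 W/m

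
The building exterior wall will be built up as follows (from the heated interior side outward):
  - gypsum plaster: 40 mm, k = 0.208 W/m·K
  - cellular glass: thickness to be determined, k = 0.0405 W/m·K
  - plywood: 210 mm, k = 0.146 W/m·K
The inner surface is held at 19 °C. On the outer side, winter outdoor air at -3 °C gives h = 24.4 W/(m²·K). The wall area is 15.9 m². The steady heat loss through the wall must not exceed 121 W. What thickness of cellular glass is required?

L ≈ 49.4 mm

Thermal resistances in series:
R_gypsum plaster = L/(kA) = 0.04/(0.208×15.9) = 0.01209 K/W
R_plywood = L/(kA) = 0.21/(0.146×15.9) = 0.09046 K/W
R_outer film = 1/(h_o·A) = 1/(24.4×15.9) = 0.002578 K/W
Sum of the known resistances R_other = 0.1051 K/W
Required total resistance R_tot = ΔT/Q_allow = 22/121 = 0.1818 K/W
R_cellular glass = R_tot − R_other = 0.07668 K/W
L = R·k·A = 0.07668×0.0405×15.9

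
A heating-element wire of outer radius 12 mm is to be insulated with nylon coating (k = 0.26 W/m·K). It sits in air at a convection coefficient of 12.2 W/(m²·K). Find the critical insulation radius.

r_cr ≈ 21.3 mm

For a cylinder r_cr = k/h = 0.26/12.2
r_cr = 21.3 mm; since the bare radius (12 mm) is below r_cr, adding a thin layer of insulation will *increase* heat loss.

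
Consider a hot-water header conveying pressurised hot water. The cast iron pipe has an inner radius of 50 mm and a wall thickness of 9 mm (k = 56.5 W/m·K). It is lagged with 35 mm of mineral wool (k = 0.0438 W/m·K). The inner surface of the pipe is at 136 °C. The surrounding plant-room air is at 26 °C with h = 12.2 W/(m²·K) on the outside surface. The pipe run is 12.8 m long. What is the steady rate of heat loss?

Q ≈ 769 W

Radial resistances (cylindrical: R_cond = ln(r_o/r_i)/(2πkL), R_conv = 1/(h·2πrL)):
R_cast iron pipe wall = ln(59/50)/(2π×56.5×12.8) = 3.642×10^-5 K/W
R_mineral wool = ln(94/59)/(2π×0.0438×12.8) = 0.1322 K/W
R_outer film = 1/(h_o·2πr_oL) = 1/(12.2×2π×0.094×12.8) = 0.01084 K/W
R_total = 0.1431 K/W
Q = ΔT/R_total = 110/0.1431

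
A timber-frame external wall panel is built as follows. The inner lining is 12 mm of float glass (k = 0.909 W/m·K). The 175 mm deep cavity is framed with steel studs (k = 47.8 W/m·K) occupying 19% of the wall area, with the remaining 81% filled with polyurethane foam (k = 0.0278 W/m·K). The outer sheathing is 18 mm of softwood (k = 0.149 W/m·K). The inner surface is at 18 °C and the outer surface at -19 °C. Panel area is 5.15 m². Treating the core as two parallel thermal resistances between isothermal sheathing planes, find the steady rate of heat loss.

Sheathing layers in series; stud and cavity paths in parallel between them.
R_inner = 0.012/(0.909×5.15) = 0.002563 K/W
R_stud  = 0.175/(47.8×0.19×5.15) = 0.003742 K/W
R_cav   = 0.175/(0.0278×0.81×5.15) = 1.509 K/W
1/R_core = 1/R_stud + 1/R_cav → R_core = 0.003732 K/W
R_outer = 0.018/(0.149×5.15) = 0.02346 K/W
R_total = 0.02975 K/W
Q = ΔT/R_total = 37/0.02975

Q ≈ 1240 W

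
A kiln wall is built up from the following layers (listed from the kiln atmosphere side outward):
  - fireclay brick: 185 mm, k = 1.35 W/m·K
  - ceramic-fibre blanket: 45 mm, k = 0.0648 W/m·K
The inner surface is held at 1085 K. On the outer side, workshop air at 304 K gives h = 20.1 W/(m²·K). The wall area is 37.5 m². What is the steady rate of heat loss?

Q ≈ 33200 W

Using the resistance-network approach (series):
R_fireclay brick = L/(kA) = 0.185/(1.35×37.5) = 0.003654 K/W
R_ceramic-fibre blanket = L/(kA) = 0.045/(0.0648×37.5) = 0.01852 K/W
R_outer film = 1/(h_o·A) = 1/(20.1×37.5) = 0.001327 K/W
R_total = 0.0235 K/W
Q = ΔT / R_total = 781 / 0.0235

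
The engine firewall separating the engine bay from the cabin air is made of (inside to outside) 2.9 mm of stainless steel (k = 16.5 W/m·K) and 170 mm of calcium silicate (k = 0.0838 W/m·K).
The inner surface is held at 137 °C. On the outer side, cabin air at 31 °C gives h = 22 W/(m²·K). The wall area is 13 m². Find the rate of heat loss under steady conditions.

Series thermal resistances:
R_stainless steel = L/(kA) = 0.0029/(16.5×13) = 1.352×10^-5 K/W
R_calcium silicate = L/(kA) = 0.17/(0.0838×13) = 0.156 K/W
R_outer film = 1/(h_o·A) = 1/(22×13) = 0.003497 K/W
R_total = 0.1596 K/W
Q = ΔT / R_total = 106 / 0.1596

Q ≈ 664 W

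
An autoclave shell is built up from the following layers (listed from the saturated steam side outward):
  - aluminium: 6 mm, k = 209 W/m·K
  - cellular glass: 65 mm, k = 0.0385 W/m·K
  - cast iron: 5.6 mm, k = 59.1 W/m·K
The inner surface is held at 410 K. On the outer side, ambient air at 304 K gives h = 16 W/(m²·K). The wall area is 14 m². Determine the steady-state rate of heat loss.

Using the resistance-network approach (series):
R_aluminium = L/(kA) = 0.006/(209×14) = 2.051×10^-6 K/W
R_cellular glass = L/(kA) = 0.065/(0.0385×14) = 0.1206 K/W
R_cast iron = L/(kA) = 0.0056/(59.1×14) = 6.768×10^-6 K/W
R_outer film = 1/(h_o·A) = 1/(16×14) = 0.004464 K/W
R_total = 0.1251 K/W
Q = ΔT / R_total = 106 / 0.1251

Q ≈ 848 W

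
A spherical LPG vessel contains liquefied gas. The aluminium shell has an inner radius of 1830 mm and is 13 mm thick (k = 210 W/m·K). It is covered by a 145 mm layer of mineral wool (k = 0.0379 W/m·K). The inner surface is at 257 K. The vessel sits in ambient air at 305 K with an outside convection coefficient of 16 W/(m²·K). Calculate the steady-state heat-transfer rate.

Q ≈ 569 W

Spherical conduction: R = (1/r_in − 1/r_out)/(4πk) per layer; series-sum.
R_aluminium shell = (1/1.83 − 1/1.843)/(4π×210) = 1.461×10^-6 K/W
R_mineral wool = (1/1.843 − 1/1.988)/(4π×0.0379) = 0.0831 K/W
R_outer film = 1/(h·4πr_o²) = 1/(16×4π×1.988²) = 0.001258 K/W
R_total = 0.08436 K/W
Q = ΔT/R_total = 48/0.08436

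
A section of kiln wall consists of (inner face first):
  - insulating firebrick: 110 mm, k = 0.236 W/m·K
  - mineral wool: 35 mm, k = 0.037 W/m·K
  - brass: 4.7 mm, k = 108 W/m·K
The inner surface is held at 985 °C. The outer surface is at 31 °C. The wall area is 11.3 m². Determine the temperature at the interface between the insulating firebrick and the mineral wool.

T ≈ 670 °C

Series thermal resistances:
R_insulating firebrick = L/(kA) = 0.11/(0.236×11.3) = 0.04125 K/W
R_mineral wool = L/(kA) = 0.035/(0.037×11.3) = 0.08371 K/W
R_brass = L/(kA) = 0.0047/(108×11.3) = 3.851×10^-6 K/W
R_total = 0.125 K/W;  Q = ΔT/R_total = 954/0.125 = 7634 W
T_interface = T_inner − Q·ΣR(inner→interface) = 985 − 7630×0.04125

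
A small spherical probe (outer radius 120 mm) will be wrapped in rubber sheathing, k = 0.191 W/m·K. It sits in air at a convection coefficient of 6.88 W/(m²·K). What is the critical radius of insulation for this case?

r_cr ≈ 55.5 mm

For a sphere r_cr = 2k/h = 2×0.191/6.88
r_cr = 55.5 mm; since the bare radius (120 mm) is above r_cr, any added insulation will reduce heat loss.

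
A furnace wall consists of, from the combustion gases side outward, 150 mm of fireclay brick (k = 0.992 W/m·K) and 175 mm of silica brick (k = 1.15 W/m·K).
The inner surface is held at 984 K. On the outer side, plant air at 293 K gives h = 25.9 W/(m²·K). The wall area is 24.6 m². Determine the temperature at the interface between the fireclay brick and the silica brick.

T ≈ 678 K

Thermal resistances in series:
R_fireclay brick = L/(kA) = 0.15/(0.992×24.6) = 0.006147 K/W
R_silica brick = L/(kA) = 0.175/(1.15×24.6) = 0.006186 K/W
R_outer film = 1/(h_o·A) = 1/(25.9×24.6) = 0.00157 K/W
R_total = 0.0139 K/W;  Q = ΔT/R_total = 691/0.0139 = 49700 W
T_interface = T_inner − Q·ΣR(inner→interface) = 984 − 49700×0.006147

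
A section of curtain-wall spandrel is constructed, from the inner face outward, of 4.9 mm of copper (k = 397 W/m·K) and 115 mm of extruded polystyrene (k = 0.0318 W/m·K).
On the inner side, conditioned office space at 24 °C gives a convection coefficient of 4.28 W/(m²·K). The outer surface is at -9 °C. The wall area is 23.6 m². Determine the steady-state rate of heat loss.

Q ≈ 202 W

Model the wall as resistances in series:
R_inner film = 1/(h_i·A) = 1/(4.28×23.6) = 0.0099 K/W
R_copper = L/(kA) = 0.0049/(397×23.6) = 5.23×10^-7 K/W
R_extruded polystyrene = L/(kA) = 0.115/(0.0318×23.6) = 0.1532 K/W
R_total = 0.1631 K/W
Q = ΔT / R_total = 33 / 0.1631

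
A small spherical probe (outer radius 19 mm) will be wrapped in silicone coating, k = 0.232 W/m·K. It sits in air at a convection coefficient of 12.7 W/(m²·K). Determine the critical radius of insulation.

r_cr ≈ 36.5 mm

For a sphere r_cr = 2k/h = 2×0.232/12.7
r_cr = 36.5 mm; since the bare radius (19 mm) is below r_cr, adding a thin layer of insulation will *increase* heat loss.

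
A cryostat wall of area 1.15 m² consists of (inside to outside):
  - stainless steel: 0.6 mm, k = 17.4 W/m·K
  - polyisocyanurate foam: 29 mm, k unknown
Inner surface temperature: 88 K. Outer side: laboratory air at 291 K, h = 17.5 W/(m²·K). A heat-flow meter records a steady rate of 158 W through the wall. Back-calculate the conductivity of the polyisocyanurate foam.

k ≈ 0.0204 W/(m·K)

Using the resistance-network approach (series):
R_stainless steel = L/(kA) = 0.0006/(17.4×1.15) = 2.999×10^-5 K/W
R_outer film = 1/(h_o·A) = 1/(17.5×1.15) = 0.04969 K/W
Sum of known resistances R_other = 0.04972 K/W
Total R = ΔT/Q = 203/158 = 1.285 K/W
R_polyisocyanurate foam = R_total − R_other = 1.235 K/W
k = L/(R·A) = 0.029/(1.235×1.15)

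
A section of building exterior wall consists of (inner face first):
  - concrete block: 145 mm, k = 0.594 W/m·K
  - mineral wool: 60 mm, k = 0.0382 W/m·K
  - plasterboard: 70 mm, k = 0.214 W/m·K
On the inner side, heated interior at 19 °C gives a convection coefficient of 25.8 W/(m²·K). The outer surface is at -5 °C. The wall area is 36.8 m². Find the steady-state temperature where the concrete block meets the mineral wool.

Model the wall as resistances in series:
R_inner film = 1/(h_i·A) = 1/(25.8×36.8) = 0.001053 K/W
R_concrete block = L/(kA) = 0.145/(0.594×36.8) = 0.006633 K/W
R_mineral wool = L/(kA) = 0.06/(0.0382×36.8) = 0.04268 K/W
R_plasterboard = L/(kA) = 0.07/(0.214×36.8) = 0.008889 K/W
R_total = 0.05926 K/W;  Q = ΔT/R_total = 24/0.05926 = 405 W
T_interface = T_inner − Q·ΣR(inner→interface) = 19 − 405×0.007687

T ≈ 15.9 °C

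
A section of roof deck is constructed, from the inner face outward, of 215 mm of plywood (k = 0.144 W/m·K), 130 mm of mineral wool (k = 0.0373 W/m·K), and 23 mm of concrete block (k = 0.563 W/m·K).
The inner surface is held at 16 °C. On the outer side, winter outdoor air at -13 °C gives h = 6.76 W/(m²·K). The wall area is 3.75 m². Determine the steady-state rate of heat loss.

Q ≈ 21 W

Series thermal resistances:
R_plywood = L/(kA) = 0.215/(0.144×3.75) = 0.3981 K/W
R_mineral wool = L/(kA) = 0.13/(0.0373×3.75) = 0.9294 K/W
R_concrete block = L/(kA) = 0.023/(0.563×3.75) = 0.01089 K/W
R_outer film = 1/(h_o·A) = 1/(6.76×3.75) = 0.03945 K/W
R_total = 1.378 K/W
Q = ΔT / R_total = 29 / 1.378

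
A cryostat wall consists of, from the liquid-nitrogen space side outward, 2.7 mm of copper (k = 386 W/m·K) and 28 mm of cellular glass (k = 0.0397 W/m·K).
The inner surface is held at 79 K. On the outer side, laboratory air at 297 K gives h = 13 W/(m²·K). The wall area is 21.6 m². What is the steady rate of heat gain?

Q ≈ 6020 W

Treating each layer as a thermal resistance in series:
R_copper = L/(kA) = 0.0027/(386×21.6) = 3.238×10^-7 K/W
R_cellular glass = L/(kA) = 0.028/(0.0397×21.6) = 0.03265 K/W
R_outer film = 1/(h_o·A) = 1/(13×21.6) = 0.003561 K/W
R_total = 0.03621 K/W
Q = ΔT / R_total = 218 / 0.03621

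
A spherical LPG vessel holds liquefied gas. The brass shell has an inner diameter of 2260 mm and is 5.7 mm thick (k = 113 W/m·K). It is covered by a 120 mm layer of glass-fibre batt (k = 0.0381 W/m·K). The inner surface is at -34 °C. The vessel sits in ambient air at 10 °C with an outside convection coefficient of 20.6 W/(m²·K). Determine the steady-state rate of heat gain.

Spherical conduction: R = (1/r_in − 1/r_out)/(4πk) per layer; series-sum.
R_brass shell = (1/1.13 − 1/1.1357)/(4π×113) = 3.128×10^-6 K/W
R_glass-fibre batt = (1/1.1357 − 1/1.2557)/(4π×0.0381) = 0.1758 K/W
R_outer film = 1/(h·4πr_o²) = 1/(20.6×4π×1.2557²) = 0.00245 K/W
R_total = 0.1782 K/W
Q = ΔT/R_total = 44/0.1782

Q ≈ 247 W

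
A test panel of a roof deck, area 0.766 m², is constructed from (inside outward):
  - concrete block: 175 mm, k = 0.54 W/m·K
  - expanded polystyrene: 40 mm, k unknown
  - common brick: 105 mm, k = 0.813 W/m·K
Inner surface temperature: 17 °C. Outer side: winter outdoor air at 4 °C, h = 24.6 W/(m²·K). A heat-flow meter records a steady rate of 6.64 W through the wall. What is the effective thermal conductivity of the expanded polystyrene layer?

k ≈ 0.0398 W/(m·K)

Thermal resistances in series:
R_concrete block = L/(kA) = 0.175/(0.54×0.766) = 0.4231 K/W
R_common brick = L/(kA) = 0.105/(0.813×0.766) = 0.1686 K/W
R_outer film = 1/(h_o·A) = 1/(24.6×0.766) = 0.05307 K/W
Sum of known resistances R_other = 0.6447 K/W
Total R = ΔT/Q = 13/6.64 = 1.958 K/W
R_expanded polystyrene = R_total − R_other = 1.313 K/W
k = L/(R·A) = 0.04/(1.313×0.766)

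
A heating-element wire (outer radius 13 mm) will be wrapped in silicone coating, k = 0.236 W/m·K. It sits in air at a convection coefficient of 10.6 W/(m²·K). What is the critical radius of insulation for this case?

For a cylinder r_cr = k/h = 0.236/10.6
r_cr = 22.3 mm; since the bare radius (13 mm) is below r_cr, adding a thin layer of insulation will *increase* heat loss.

r_cr ≈ 22.3 mm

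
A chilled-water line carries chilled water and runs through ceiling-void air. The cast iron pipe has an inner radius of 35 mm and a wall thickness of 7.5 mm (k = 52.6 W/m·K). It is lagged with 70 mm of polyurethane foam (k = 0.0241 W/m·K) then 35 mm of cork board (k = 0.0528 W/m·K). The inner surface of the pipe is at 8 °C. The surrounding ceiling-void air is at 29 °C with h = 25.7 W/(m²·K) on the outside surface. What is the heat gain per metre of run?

q′ ≈ 2.88 W/m

Treating each annulus and film as a series resistance:
R_cast iron pipe wall = ln(42.5/35)/(2π×52.6×1) = 5.875×10^-4 K/W
R_polyurethane foam = ln(112.5/42.5)/(2π×0.0241×1) = 6.429 K/W
R_cork board = ln(147.5/112.5)/(2π×0.0528×1) = 0.8165 K/W
R_outer film = 1/(h_o·2πr_oL) = 1/(25.7×2π×0.1475×1) = 0.04199 K/W
R_total = 7.288 K/W
Q = ΔT/R_total = 21/7.288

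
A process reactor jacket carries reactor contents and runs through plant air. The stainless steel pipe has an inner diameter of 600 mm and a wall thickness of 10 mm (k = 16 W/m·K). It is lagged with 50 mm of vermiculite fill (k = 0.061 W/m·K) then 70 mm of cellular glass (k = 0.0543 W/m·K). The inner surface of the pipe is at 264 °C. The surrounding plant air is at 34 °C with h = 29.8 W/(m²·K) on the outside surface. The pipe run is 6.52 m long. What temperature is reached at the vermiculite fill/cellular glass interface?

T ≈ 167 °C

Radial resistances (cylindrical: R_cond = ln(r_o/r_i)/(2πkL), R_conv = 1/(h·2πrL)):
R_stainless steel pipe wall = ln(310/300)/(2π×16×6.52) = 5.003×10^-5 K/W
R_vermiculite fill = ln(360/310)/(2π×0.061×6.52) = 0.05984 K/W
R_cellular glass = ln(430/360)/(2π×0.0543×6.52) = 0.07988 K/W
R_outer film = 1/(h_o·2πr_oL) = 1/(29.8×2π×0.43×6.52) = 0.001905 K/W
R_total = 0.1417 K/W
Q = ΔT/R_total = 230/0.1417
Q = 1620 W
T_interface = T_inner − Q·ΣR(inner→interface) = 264 − 1620×0.05989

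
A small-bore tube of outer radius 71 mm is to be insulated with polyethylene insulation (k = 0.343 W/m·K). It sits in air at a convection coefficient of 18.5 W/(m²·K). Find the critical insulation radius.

For a cylinder r_cr = k/h = 0.343/18.5
r_cr = 18.5 mm; since the bare radius (71 mm) is above r_cr, any added insulation will reduce heat loss.

r_cr ≈ 18.5 mm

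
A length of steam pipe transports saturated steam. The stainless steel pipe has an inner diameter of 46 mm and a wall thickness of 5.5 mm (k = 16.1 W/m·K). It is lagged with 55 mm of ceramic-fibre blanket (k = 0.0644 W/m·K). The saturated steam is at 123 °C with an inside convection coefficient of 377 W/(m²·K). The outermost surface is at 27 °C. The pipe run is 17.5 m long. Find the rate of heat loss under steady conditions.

Radial resistances (cylindrical: R_cond = ln(r_o/r_i)/(2πkL), R_conv = 1/(h·2πrL)):
R_inner film = 1/(h_i·2πr₁L) = 1/(377×2π×0.023×17.5) = 0.001049 K/W
R_stainless steel pipe wall = ln(28.5/23)/(2π×16.1×17.5) = 1.211×10^-4 K/W
R_ceramic-fibre blanket = ln(83.5/28.5)/(2π×0.0644×17.5) = 0.1518 K/W
R_total = 0.153 K/W
Q = ΔT/R_total = 96/0.153

Q ≈ 628 W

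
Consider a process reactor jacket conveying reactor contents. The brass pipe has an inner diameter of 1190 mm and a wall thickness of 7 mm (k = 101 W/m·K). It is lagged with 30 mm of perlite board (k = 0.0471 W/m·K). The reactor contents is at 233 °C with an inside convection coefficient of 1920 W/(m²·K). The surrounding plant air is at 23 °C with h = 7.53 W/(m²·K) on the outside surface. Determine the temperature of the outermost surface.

Radial resistances (cylindrical: R_cond = ln(r_o/r_i)/(2πkL), R_conv = 1/(h·2πrL)):
R_inner film = 1/(h_i·2πr₁L) = 1/(1920×2π×0.595×1) = 1.393×10^-4 K/W
R_brass pipe wall = ln(602/595)/(2π×101×1) = 1.843×10^-5 K/W
R_perlite board = ln(632/602)/(2π×0.0471×1) = 0.1643 K/W
R_outer film = 1/(h_o·2πr_oL) = 1/(7.53×2π×0.632×1) = 0.03344 K/W
R_total = 0.1979 K/W
Q = ΔT/R_total = 210/0.1979
Q = 1060 W/m
T_interface = T_inner − Q·ΣR(inner→interface) = 233 − 1060×0.1645

T ≈ 58.5 °C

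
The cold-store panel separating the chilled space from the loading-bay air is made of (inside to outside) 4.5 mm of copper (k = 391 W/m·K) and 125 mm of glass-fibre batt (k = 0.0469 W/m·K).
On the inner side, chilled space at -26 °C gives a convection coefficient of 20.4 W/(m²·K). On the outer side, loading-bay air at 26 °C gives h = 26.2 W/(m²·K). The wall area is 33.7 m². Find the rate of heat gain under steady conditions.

Thermal resistances in series:
R_inner film = 1/(h_i·A) = 1/(20.4×33.7) = 0.001455 K/W
R_copper = L/(kA) = 0.0045/(391×33.7) = 3.415×10^-7 K/W
R_glass-fibre batt = L/(kA) = 0.125/(0.0469×33.7) = 0.07909 K/W
R_outer film = 1/(h_o·A) = 1/(26.2×33.7) = 0.001133 K/W
R_total = 0.08167 K/W
Q = ΔT / R_total = 52 / 0.08167

Q ≈ 637 W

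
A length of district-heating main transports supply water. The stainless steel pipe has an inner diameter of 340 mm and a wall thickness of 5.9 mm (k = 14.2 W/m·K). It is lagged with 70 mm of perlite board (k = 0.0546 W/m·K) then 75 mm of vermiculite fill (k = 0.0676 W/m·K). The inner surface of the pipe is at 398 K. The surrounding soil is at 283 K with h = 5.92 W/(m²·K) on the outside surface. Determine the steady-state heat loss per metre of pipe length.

q′ ≈ 68.2 W/m

Radial resistances (cylindrical: R_cond = ln(r_o/r_i)/(2πkL), R_conv = 1/(h·2πrL)):
R_stainless steel pipe wall = ln(175.9/170)/(2π×14.2×1) = 3.824×10^-4 K/W
R_perlite board = ln(245.9/175.9)/(2π×0.0546×1) = 0.9765 K/W
R_vermiculite fill = ln(320.9/245.9)/(2π×0.0676×1) = 0.6267 K/W
R_outer film = 1/(h_o·2πr_oL) = 1/(5.92×2π×0.3209×1) = 0.08378 K/W
R_total = 1.687 K/W
Q = ΔT/R_total = 115/1.687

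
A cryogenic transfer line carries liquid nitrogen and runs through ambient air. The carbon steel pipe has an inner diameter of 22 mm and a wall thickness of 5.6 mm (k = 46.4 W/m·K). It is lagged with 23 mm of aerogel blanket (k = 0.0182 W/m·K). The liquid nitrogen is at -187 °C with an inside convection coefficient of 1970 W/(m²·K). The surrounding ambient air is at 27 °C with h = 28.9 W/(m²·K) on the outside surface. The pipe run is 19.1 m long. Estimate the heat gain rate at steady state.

Q ≈ 527 W

For a radial system each layer contributes R = ln(r_out/r_in)/(2πkL); films add R = 1/(hA).
R_inner film = 1/(h_i·2πr₁L) = 1/(1970×2π×0.011×19.1) = 3.845×10^-4 K/W
R_carbon steel pipe wall = ln(16.6/11)/(2π×46.4×19.1) = 7.39×10^-5 K/W
R_aerogel blanket = ln(39.6/16.6)/(2π×0.0182×19.1) = 0.3981 K/W
R_outer film = 1/(h_o·2πr_oL) = 1/(28.9×2π×0.0396×19.1) = 0.007281 K/W
R_total = 0.4058 K/W
Q = ΔT/R_total = 214/0.4058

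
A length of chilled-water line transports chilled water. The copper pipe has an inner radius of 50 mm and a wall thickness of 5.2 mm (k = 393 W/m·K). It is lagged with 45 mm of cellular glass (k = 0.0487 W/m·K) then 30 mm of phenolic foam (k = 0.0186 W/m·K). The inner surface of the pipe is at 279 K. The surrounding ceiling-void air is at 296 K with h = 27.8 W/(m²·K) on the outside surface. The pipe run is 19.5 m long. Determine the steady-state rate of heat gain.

Q ≈ 78.3 W

Per-layer cylindrical resistances, series-summed:
R_copper pipe wall = ln(55.2/50)/(2π×393×19.5) = 2.055×10^-6 K/W
R_cellular glass = ln(100.2/55.2)/(2π×0.0487×19.5) = 0.09992 K/W
R_phenolic foam = ln(130.2/100.2)/(2π×0.0186×19.5) = 0.1149 K/W
R_outer film = 1/(h_o·2πr_oL) = 1/(27.8×2π×0.1302×19.5) = 0.002255 K/W
R_total = 0.2171 K/W
Q = ΔT/R_total = 17/0.2171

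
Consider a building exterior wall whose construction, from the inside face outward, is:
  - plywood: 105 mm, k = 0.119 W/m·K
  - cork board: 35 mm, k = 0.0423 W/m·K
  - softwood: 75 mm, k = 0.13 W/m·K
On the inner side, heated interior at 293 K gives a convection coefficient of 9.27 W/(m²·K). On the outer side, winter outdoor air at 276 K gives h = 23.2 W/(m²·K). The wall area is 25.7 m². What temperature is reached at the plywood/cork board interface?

Thermal resistances in series:
R_inner film = 1/(h_i·A) = 1/(9.27×25.7) = 0.004197 K/W
R_plywood = L/(kA) = 0.105/(0.119×25.7) = 0.03433 K/W
R_cork board = L/(kA) = 0.035/(0.0423×25.7) = 0.0322 K/W
R_softwood = L/(kA) = 0.075/(0.13×25.7) = 0.02245 K/W
R_outer film = 1/(h_o·A) = 1/(23.2×25.7) = 0.001677 K/W
R_total = 0.09485 K/W;  Q = ΔT/R_total = 17/0.09485 = 179.2 W
T_interface = T_inner − Q·ΣR(inner→interface) = 293 − 179×0.03853

T ≈ 286 K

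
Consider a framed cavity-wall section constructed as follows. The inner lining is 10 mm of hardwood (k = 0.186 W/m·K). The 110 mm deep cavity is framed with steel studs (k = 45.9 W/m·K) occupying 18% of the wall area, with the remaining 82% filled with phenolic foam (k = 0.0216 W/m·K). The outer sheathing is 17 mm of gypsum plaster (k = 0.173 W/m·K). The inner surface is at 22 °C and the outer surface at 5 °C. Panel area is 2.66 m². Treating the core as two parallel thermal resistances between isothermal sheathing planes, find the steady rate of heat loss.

Sheathing layers in series; stud and cavity paths in parallel between them.
R_inner = 0.01/(0.186×2.66) = 0.02021 K/W
R_stud  = 0.11/(45.9×0.18×2.66) = 0.005005 K/W
R_cav   = 0.11/(0.0216×0.82×2.66) = 2.335 K/W
1/R_core = 1/R_stud + 1/R_cav → R_core = 0.004995 K/W
R_outer = 0.017/(0.173×2.66) = 0.03694 K/W
R_total = 0.06215 K/W
Q = ΔT/R_total = 17/0.06215

Q ≈ 274 W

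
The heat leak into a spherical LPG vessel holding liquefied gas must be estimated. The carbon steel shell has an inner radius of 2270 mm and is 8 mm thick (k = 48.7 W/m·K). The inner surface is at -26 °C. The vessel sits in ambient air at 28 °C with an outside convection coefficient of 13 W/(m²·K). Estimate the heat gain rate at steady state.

Q ≈ 45700 W

Radial (spherical) resistances in series:
R_carbon steel shell = (1/2.27 − 1/2.278)/(4π×48.7) = 2.528×10^-6 K/W
R_outer film = 1/(h·4πr_o²) = 1/(13×4π×2.278²) = 0.00118 K/W
R_total = 0.001182 K/W
Q = ΔT/R_total = 54/0.001182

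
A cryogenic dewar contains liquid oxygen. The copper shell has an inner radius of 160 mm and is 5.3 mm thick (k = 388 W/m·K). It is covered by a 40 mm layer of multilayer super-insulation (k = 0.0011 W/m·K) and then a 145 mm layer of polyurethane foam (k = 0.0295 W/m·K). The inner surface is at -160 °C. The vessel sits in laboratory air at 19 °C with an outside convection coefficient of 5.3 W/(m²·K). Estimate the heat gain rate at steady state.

For a spherical shell R = (1/r₁ − 1/r₂)/(4πk); film R = 1/(h·4πr²). In series:
R_copper shell = (1/0.16 − 1/0.1653)/(4π×388) = 4.11×10^-5 K/W
R_multilayer super-insulation = (1/0.1653 − 1/0.2053)/(4π×0.0011) = 85.27 K/W
R_polyurethane foam = (1/0.2053 − 1/0.3503)/(4π×0.0295) = 5.439 K/W
R_outer film = 1/(h·4πr_o²) = 1/(5.3×4π×0.3503²) = 0.1224 K/W
R_total = 90.83 K/W
Q = ΔT/R_total = 179/90.83

Q ≈ 1.97 W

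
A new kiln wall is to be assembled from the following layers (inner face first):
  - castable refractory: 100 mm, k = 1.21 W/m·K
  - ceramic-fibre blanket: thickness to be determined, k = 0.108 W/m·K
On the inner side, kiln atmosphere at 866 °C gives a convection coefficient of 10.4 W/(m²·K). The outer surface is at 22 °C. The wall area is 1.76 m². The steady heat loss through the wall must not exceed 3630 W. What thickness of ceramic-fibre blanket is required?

L ≈ 24.9 mm

Using the resistance-network approach (series):
R_inner film = 1/(h_i·A) = 1/(10.4×1.76) = 0.05463 K/W
R_castable refractory = L/(kA) = 0.1/(1.21×1.76) = 0.04696 K/W
Sum of the known resistances R_other = 0.1016 K/W
Required total resistance R_tot = ΔT/Q_allow = 844/3630 = 0.2325 K/W
R_ceramic-fibre blanket = R_tot − R_other = 0.1309 K/W
L = R·k·A = 0.1309×0.108×1.76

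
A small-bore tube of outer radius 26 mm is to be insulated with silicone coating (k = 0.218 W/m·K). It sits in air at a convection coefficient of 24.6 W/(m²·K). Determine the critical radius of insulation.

For a cylinder r_cr = k/h = 0.218/24.6
r_cr = 8.86 mm; since the bare radius (26 mm) is above r_cr, any added insulation will reduce heat loss.

r_cr ≈ 8.86 mm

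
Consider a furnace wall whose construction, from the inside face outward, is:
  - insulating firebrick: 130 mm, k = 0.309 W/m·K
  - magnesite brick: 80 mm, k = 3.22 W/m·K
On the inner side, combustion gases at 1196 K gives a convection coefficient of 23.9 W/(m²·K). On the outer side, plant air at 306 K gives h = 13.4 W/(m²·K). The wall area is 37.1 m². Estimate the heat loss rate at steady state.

Q ≈ 58800 W

Series thermal resistances:
R_inner film = 1/(h_i·A) = 1/(23.9×37.1) = 0.001128 K/W
R_insulating firebrick = L/(kA) = 0.13/(0.309×37.1) = 0.01134 K/W
R_magnesite brick = L/(kA) = 0.08/(3.22×37.1) = 6.697×10^-4 K/W
R_outer film = 1/(h_o·A) = 1/(13.4×37.1) = 0.002012 K/W
R_total = 0.01515 K/W
Q = ΔT / R_total = 890 / 0.01515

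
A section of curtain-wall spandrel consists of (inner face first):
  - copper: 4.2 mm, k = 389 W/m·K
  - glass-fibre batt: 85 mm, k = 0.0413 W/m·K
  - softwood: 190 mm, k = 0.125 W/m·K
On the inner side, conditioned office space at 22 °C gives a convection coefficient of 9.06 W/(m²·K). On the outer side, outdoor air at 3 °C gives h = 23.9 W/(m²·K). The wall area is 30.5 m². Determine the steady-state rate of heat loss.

Treating each layer as a thermal resistance in series:
R_inner film = 1/(h_i·A) = 1/(9.06×30.5) = 0.003619 K/W
R_copper = L/(kA) = 0.0042/(389×30.5) = 3.54×10^-7 K/W
R_glass-fibre batt = L/(kA) = 0.085/(0.0413×30.5) = 0.06748 K/W
R_softwood = L/(kA) = 0.19/(0.125×30.5) = 0.04984 K/W
R_outer film = 1/(h_o·A) = 1/(23.9×30.5) = 0.001372 K/W
R_total = 0.1223 K/W
Q = ΔT / R_total = 19 / 0.1223

Q ≈ 155 W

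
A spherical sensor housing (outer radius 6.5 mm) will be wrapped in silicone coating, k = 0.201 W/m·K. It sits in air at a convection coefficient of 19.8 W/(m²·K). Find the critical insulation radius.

For a sphere r_cr = 2k/h = 2×0.201/19.8
r_cr = 20.3 mm; since the bare radius (6.5 mm) is below r_cr, adding a thin layer of insulation will *increase* heat loss.

r_cr ≈ 20.3 mm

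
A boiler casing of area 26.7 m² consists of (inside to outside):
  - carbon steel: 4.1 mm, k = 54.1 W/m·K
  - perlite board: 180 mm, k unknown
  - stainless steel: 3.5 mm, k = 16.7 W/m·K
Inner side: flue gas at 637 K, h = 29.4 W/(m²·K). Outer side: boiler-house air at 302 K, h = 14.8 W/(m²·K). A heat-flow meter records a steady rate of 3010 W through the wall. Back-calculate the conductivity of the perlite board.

k ≈ 0.0627 W/(m·K)

Thermal resistances in series:
R_inner film = 1/(h_i·A) = 1/(29.4×26.7) = 0.001274 K/W
R_carbon steel = L/(kA) = 0.0041/(54.1×26.7) = 2.838×10^-6 K/W
R_stainless steel = L/(kA) = 0.0035/(16.7×26.7) = 7.849×10^-6 K/W
R_outer film = 1/(h_o·A) = 1/(14.8×26.7) = 0.002531 K/W
Sum of known resistances R_other = 0.003815 K/W
Total R = ΔT/Q = 335/3010 = 0.1113 K/W
R_perlite board = R_total − R_other = 0.1075 K/W
k = L/(R·A) = 0.18/(0.1075×26.7)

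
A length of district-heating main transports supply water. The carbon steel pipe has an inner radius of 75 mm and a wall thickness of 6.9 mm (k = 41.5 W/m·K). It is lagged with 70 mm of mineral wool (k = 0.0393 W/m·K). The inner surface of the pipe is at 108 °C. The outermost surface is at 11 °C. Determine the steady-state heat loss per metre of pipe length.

Cylindrical conduction, so R = ln(r₂/r₁)/(2πkL) per layer, in series:
R_carbon steel pipe wall = ln(81.9/75)/(2π×41.5×1) = 3.375×10^-4 K/W
R_mineral wool = ln(151.9/81.9)/(2π×0.0393×1) = 2.502 K/W
R_total = 2.502 K/W
Q = ΔT/R_total = 97/2.502

q′ ≈ 38.8 W/m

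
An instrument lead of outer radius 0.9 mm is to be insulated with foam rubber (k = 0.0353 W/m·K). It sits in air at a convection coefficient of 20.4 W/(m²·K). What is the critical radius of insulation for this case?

r_cr ≈ 1.73 mm

For a cylinder r_cr = k/h = 0.0353/20.4
r_cr = 1.73 mm; since the bare radius (0.9 mm) is below r_cr, adding a thin layer of insulation will *increase* heat loss.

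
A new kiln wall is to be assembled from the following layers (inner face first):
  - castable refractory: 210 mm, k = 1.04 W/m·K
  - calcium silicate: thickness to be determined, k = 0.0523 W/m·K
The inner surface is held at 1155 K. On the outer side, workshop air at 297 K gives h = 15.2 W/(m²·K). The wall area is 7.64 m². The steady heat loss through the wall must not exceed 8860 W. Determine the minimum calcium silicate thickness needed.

Thermal resistances in series:
R_castable refractory = L/(kA) = 0.21/(1.04×7.64) = 0.02643 K/W
R_outer film = 1/(h_o·A) = 1/(15.2×7.64) = 0.008611 K/W
Sum of the known resistances R_other = 0.03504 K/W
Required total resistance R_tot = ΔT/Q_allow = 858/8860 = 0.09684 K/W
R_calcium silicate = R_tot − R_other = 0.0618 K/W
L = R·k·A = 0.0618×0.0523×7.64

L ≈ 24.7 mm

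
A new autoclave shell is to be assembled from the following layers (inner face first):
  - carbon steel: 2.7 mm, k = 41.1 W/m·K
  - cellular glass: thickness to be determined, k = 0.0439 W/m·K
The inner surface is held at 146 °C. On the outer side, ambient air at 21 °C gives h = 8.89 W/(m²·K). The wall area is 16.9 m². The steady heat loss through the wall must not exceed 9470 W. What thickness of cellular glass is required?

L ≈ 4.85 mm

Model the wall as resistances in series:
R_carbon steel = L/(kA) = 0.0027/(41.1×16.9) = 3.887×10^-6 K/W
R_outer film = 1/(h_o·A) = 1/(8.89×16.9) = 0.006656 K/W
Sum of the known resistances R_other = 0.00666 K/W
Required total resistance R_tot = ΔT/Q_allow = 125/9470 = 0.0132 K/W
R_cellular glass = R_tot − R_other = 0.00654 K/W
L = R·k·A = 0.00654×0.0439×16.9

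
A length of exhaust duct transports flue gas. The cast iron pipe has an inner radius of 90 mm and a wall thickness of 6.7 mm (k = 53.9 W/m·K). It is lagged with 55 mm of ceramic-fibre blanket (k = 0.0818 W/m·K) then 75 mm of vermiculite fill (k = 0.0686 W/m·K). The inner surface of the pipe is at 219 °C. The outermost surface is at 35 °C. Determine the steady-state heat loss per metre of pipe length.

Per-layer cylindrical resistances, series-summed:
R_cast iron pipe wall = ln(96.7/90)/(2π×53.9×1) = 2.12×10^-4 K/W
R_ceramic-fibre blanket = ln(151.7/96.7)/(2π×0.0818×1) = 0.8761 K/W
R_vermiculite fill = ln(226.7/151.7)/(2π×0.0686×1) = 0.932 K/W
R_total = 1.808 K/W
Q = ΔT/R_total = 184/1.808

q′ ≈ 102 W/m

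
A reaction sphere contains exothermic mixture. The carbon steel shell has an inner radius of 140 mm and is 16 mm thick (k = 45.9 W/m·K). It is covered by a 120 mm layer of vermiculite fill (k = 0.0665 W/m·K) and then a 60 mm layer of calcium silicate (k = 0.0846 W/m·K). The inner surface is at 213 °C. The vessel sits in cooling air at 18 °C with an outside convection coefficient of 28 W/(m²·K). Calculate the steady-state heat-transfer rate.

Each spherical layer contributes R = (1/r_i − 1/r_o)/(4πk):
R_carbon steel shell = (1/0.14 − 1/0.156)/(4π×45.9) = 0.00127 K/W
R_vermiculite fill = (1/0.156 − 1/0.276)/(4π×0.0665) = 3.335 K/W
R_calcium silicate = (1/0.276 − 1/0.336)/(4π×0.0846) = 0.6086 K/W
R_outer film = 1/(h·4πr_o²) = 1/(28×4π×0.336²) = 0.02517 K/W
R_total = 3.97 K/W
Q = ΔT/R_total = 195/3.97

Q ≈ 49.1 W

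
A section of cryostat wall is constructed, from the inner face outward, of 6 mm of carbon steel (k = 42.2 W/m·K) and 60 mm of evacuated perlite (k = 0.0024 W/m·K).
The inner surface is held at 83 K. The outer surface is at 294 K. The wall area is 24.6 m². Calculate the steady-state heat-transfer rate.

Treating each layer as a thermal resistance in series:
R_carbon steel = L/(kA) = 0.006/(42.2×24.6) = 5.78×10^-6 K/W
R_evacuated perlite = L/(kA) = 0.06/(0.0024×24.6) = 1.016 K/W
R_total = 1.016 K/W
Q = ΔT / R_total = 211 / 1.016

Q ≈ 208 W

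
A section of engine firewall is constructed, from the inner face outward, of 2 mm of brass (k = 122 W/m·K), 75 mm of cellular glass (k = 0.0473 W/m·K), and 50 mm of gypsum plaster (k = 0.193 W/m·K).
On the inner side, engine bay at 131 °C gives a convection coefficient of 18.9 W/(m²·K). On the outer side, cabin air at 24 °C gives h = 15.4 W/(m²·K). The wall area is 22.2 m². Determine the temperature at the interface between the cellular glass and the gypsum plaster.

T ≈ 41.7 °C

Model the wall as resistances in series:
R_inner film = 1/(h_i·A) = 1/(18.9×22.2) = 0.002383 K/W
R_brass = L/(kA) = 0.002/(122×22.2) = 7.384×10^-7 K/W
R_cellular glass = L/(kA) = 0.075/(0.0473×22.2) = 0.07142 K/W
R_gypsum plaster = L/(kA) = 0.05/(0.193×22.2) = 0.01167 K/W
R_outer film = 1/(h_o·A) = 1/(15.4×22.2) = 0.002925 K/W
R_total = 0.0884 K/W;  Q = ΔT/R_total = 107/0.0884 = 1210 W
T_interface = T_inner − Q·ΣR(inner→interface) = 131 − 1210×0.07381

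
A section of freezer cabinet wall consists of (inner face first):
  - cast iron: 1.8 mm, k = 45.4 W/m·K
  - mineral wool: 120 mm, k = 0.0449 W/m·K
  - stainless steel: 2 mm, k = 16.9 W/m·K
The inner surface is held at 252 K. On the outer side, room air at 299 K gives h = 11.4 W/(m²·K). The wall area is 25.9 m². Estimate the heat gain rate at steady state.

Q ≈ 441 W

Using the resistance-network approach (series):
R_cast iron = L/(kA) = 0.0018/(45.4×25.9) = 1.531×10^-6 K/W
R_mineral wool = L/(kA) = 0.12/(0.0449×25.9) = 0.1032 K/W
R_stainless steel = L/(kA) = 0.002/(16.9×25.9) = 4.569×10^-6 K/W
R_outer film = 1/(h_o·A) = 1/(11.4×25.9) = 0.003387 K/W
R_total = 0.1066 K/W
Q = ΔT / R_total = 47 / 0.1066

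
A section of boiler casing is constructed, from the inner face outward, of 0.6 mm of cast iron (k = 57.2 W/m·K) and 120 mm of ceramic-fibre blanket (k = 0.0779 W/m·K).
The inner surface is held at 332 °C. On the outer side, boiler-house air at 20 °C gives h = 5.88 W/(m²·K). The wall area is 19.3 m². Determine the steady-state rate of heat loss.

Treating each layer as a thermal resistance in series:
R_cast iron = L/(kA) = 0.0006/(57.2×19.3) = 5.435×10^-7 K/W
R_ceramic-fibre blanket = L/(kA) = 0.12/(0.0779×19.3) = 0.07982 K/W
R_outer film = 1/(h_o·A) = 1/(5.88×19.3) = 0.008812 K/W
R_total = 0.08863 K/W
Q = ΔT / R_total = 312 / 0.08863

Q ≈ 3520 W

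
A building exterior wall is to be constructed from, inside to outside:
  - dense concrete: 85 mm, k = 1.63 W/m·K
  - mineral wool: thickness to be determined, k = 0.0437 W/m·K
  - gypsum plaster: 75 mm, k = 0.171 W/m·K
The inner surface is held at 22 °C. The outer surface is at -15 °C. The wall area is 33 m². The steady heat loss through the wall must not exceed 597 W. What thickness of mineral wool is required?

L ≈ 67.9 mm

Thermal resistances in series:
R_dense concrete = L/(kA) = 0.085/(1.63×33) = 0.00158 K/W
R_gypsum plaster = L/(kA) = 0.075/(0.171×33) = 0.01329 K/W
Sum of the known resistances R_other = 0.01487 K/W
Required total resistance R_tot = ΔT/Q_allow = 37/597 = 0.06198 K/W
R_mineral wool = R_tot − R_other = 0.04711 K/W
L = R·k·A = 0.04711×0.0437×33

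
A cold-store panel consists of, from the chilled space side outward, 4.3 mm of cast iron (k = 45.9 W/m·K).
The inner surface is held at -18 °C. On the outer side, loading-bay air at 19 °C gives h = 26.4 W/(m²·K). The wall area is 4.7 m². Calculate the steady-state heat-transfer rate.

Treating each layer as a thermal resistance in series:
R_cast iron = L/(kA) = 0.0043/(45.9×4.7) = 1.993×10^-5 K/W
R_outer film = 1/(h_o·A) = 1/(26.4×4.7) = 0.008059 K/W
R_total = 0.008079 K/W
Q = ΔT / R_total = 37 / 0.008079

Q ≈ 4580 W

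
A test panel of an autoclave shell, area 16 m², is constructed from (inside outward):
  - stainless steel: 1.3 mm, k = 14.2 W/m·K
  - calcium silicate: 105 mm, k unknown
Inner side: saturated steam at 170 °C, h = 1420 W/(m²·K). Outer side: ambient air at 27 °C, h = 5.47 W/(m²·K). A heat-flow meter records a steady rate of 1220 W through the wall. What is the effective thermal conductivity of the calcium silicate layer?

Model the wall as resistances in series:
R_inner film = 1/(h_i·A) = 1/(1420×16) = 4.401×10^-5 K/W
R_stainless steel = L/(kA) = 0.0013/(14.2×16) = 5.722×10^-6 K/W
R_outer film = 1/(h_o·A) = 1/(5.47×16) = 0.01143 K/W
Sum of known resistances R_other = 0.01148 K/W
Total R = ΔT/Q = 143/1220 = 0.1172 K/W
R_calcium silicate = R_total − R_other = 0.1057 K/W
k = L/(R·A) = 0.105/(0.1057×16)

k ≈ 0.0621 W/(m·K)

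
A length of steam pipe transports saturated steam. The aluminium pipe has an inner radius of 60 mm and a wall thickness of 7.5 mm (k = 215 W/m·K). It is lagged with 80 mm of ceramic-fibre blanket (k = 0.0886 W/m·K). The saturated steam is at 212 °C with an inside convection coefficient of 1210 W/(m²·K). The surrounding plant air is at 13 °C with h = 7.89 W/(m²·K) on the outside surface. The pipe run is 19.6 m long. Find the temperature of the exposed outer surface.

T ≈ 30.6 °C

Per-layer cylindrical resistances, series-summed:
R_inner film = 1/(h_i·2πr₁L) = 1/(1210×2π×0.06×19.6) = 1.118×10^-4 K/W
R_aluminium pipe wall = ln(67.5/60)/(2π×215×19.6) = 4.448×10^-6 K/W
R_ceramic-fibre blanket = ln(147.5/67.5)/(2π×0.0886×19.6) = 0.07164 K/W
R_outer film = 1/(h_o·2πr_oL) = 1/(7.89×2π×0.1475×19.6) = 0.006977 K/W
R_total = 0.07874 K/W
Q = ΔT/R_total = 199/0.07874
Q = 2530 W
T_interface = T_inner − Q·ΣR(inner→interface) = 212 − 2530×0.07176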